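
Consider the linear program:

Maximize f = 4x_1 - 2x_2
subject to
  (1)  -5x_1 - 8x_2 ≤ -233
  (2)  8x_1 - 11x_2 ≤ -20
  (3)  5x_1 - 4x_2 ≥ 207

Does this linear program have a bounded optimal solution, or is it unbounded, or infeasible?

unbounded

From the feasible point (2357/23, 1756/23), moving in the direction (4, 5) keeps every constraint satisfied while f increases without bound.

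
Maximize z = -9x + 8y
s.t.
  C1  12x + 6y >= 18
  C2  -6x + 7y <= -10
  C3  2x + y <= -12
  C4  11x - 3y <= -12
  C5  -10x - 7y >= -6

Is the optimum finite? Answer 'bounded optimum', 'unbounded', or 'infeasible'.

Constraints 12x + 6y ≥ 18 and 2x + y ≤ -12 have parallel boundaries but demand opposite sides — no point can satisfy both, so the region is empty.

infeasible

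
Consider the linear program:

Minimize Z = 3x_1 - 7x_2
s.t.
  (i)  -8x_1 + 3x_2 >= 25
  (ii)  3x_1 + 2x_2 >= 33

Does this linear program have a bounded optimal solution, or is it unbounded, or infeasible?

From the feasible point (49/25, 339/25), moving in the direction (3, 8) keeps every constraint satisfied while Z decreases without bound.

unbounded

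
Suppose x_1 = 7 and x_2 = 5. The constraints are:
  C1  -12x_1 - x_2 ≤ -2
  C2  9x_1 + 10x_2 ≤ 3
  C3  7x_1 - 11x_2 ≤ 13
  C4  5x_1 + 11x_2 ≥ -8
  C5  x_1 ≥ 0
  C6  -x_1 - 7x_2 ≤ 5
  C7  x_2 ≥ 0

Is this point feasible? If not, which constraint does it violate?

Constraint C2: 9x_1 + 10x_2 = 113, which is not ≤ 3. All other constraints are satisfied.

not feasible — violates C2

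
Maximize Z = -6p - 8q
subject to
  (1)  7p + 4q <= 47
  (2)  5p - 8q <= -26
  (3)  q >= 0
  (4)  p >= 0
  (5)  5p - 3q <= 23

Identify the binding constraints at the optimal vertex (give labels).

Extreme points and Z = -6p - 8q:
  (68/19, 417/76) → Z = -1242/19
  (0, 47/4) → Z = -94
  (0, 13/4) → Z = -26

The maximum is at (0, 13/4). Substituting into each constraint, equality holds for (2) and (4); the remaining constraints have slack.

(2) and (4)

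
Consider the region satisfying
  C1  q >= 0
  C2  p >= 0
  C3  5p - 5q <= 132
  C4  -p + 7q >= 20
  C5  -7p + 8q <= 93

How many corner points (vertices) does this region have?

4

Intersecting each pair of boundary lines and keeping only the points that satisfy every inequality leaves:
  (0, 20/7)
  (0, 93/8)
  (512/15, 116/15)
  (1521/5, 1389/5)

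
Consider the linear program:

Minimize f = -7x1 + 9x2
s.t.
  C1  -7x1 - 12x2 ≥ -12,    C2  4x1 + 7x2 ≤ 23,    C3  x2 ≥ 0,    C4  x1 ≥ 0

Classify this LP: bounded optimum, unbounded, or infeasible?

Feasible corners and f = -7x1 + 9x2:
  (12/7, 0) → f = -12
  (0, 1) → f = 9
  (0, 0) → f = 0
The feasible region has finitely many vertices and no improving ray; the minimum is -12 at (12/7, 0).

bounded optimum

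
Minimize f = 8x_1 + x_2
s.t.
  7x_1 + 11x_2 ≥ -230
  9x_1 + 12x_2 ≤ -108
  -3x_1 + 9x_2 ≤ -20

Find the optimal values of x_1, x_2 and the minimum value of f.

Feasible corners and f = 8x_1 + x_2:
  (524/5, -438/5) → f = 3754/5
  (-925/48, -415/48) → f = -2605/16
  (-244/39, -56/13) → f = -2120/39

x_1 = -925/48, x_2 = -415/48, minimum f = -2605/16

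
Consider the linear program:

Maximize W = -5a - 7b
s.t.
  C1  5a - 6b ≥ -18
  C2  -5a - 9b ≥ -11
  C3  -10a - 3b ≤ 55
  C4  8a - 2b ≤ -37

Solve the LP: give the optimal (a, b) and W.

a = -221/44, b = -35/22, maximum W = 145/4

Vertices and W = -5a - 7b:
  (-128/25, -19/15) → W = 517/15
  (-93/19, -41/38) → W = 1217/38
  (-221/44, -35/22) → W = 145/4

At the optimal vertex, -10a - 3b = 55 and 8a - 2b = -37.
Solving simultaneously gives a = -221/44, b = -35/22.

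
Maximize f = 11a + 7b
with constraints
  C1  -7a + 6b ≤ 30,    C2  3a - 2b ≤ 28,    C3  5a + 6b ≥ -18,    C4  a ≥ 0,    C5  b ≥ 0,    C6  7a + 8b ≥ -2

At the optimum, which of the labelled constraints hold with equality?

C1 and C2

Feasible corners and f = 11a + 7b:
  (57, 143/2) → f = 2255/2
  (0, 5) → f = 35
  (28/3, 0) → f = 308/3
  (0, 0) → f = 0

The maximum is at (57, 143/2). Substituting into each constraint, equality holds for C1 and C2; the remaining constraints have slack.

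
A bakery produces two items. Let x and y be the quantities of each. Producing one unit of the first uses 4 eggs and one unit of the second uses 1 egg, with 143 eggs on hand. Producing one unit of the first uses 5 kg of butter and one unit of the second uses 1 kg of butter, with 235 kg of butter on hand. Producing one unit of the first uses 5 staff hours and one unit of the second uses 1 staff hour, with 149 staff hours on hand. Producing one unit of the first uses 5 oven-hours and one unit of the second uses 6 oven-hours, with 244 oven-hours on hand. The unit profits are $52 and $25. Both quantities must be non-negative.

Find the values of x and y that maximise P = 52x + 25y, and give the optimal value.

x = 26, y = 19, maximum P = 1827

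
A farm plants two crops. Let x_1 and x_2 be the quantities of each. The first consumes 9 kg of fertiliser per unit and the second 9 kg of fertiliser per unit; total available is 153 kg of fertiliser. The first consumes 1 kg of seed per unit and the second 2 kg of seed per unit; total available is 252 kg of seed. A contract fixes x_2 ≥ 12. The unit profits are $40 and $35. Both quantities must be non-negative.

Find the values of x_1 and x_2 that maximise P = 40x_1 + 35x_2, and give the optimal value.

Vertices and P = 40x_1 + 35x_2:
  (0, 17) → P = 595
  (0, 12) → P = 420
  (5, 12) → P = 620

At the optimal vertex, 9x_1 + 9x_2 = 153 and x_2 = 12.
Solving simultaneously gives x_1 = 5, x_2 = 12.

x_1 = 5, x_2 = 12, maximum P = 620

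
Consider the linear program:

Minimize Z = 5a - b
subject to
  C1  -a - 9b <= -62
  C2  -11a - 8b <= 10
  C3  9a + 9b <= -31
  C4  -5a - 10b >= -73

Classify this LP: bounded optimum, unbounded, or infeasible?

infeasible

The boundaries -a - 9b = -62 and -11a - 8b = 10 meet at (-586/91, 692/91), but that point violates 9a + 9b ≤ -31. Every candidate vertex is excluded by some other constraint, so the feasible region is empty.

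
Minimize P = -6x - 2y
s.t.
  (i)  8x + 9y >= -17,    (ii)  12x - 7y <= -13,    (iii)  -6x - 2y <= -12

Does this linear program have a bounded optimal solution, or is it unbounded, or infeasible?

From the feasible point (29/33, 37/11), moving in the direction (7, 12) keeps every constraint satisfied while P decreases without bound.

unbounded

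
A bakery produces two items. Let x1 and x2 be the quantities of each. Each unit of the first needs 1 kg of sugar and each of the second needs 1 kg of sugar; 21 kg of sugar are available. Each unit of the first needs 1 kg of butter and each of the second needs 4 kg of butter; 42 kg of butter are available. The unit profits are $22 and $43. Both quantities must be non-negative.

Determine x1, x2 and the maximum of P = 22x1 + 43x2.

x1 = 14, x2 = 7, maximum P = 609

Feasible corners and P = 22x1 + 43x2:
  (0, 0) → P = 0
  (0, 21/2) → P = 903/2
  (21, 0) → P = 462
  (14, 7) → P = 609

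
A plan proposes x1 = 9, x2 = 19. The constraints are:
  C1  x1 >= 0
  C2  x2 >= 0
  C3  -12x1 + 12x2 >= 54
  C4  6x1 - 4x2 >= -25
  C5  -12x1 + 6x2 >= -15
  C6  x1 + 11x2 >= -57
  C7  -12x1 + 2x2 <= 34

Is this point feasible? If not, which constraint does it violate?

C1: 9 ≥ 0 ✓
C2: 19 ≥ 0 ✓
C3: 120 ≥ 54 ✓
C4: -22 ≥ -25 ✓
C5: 6 ≥ -15 ✓
C6: 218 ≥ -57 ✓
C7: -70 ≤ 34 ✓

feasible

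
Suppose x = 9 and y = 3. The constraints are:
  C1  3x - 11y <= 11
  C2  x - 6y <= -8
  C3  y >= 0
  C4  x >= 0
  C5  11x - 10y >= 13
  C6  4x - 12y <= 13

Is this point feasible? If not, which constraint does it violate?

feasible

C1: -6 ≤ 11 ✓
C2: -9 ≤ -8 ✓
C3: 3 ≥ 0 ✓
C4: 9 ≥ 0 ✓
C5: 69 ≥ 13 ✓
C6: 0 ≤ 13 ✓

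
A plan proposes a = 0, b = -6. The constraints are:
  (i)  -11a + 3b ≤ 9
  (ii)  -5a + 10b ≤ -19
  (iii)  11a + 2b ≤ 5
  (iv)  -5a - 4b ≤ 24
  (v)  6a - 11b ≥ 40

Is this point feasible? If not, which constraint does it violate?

(i): -18 ≤ 9 ✓
(ii): -60 ≤ -19 ✓
(iii): -12 ≤ 5 ✓
(iv): 24 ≤ 24 ✓
(v): 66 ≥ 40 ✓

feasible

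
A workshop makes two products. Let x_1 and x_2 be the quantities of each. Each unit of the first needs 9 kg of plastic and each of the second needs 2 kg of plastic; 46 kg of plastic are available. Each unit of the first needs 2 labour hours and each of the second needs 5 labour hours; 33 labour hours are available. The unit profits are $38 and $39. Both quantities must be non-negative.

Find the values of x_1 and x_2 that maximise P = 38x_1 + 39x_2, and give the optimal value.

x_1 = 4, x_2 = 5, maximum P = 347

The binding constraints are 9x_1 + 2x_2 = 46 and 2x_1 + 5x_2 = 33.
Solving simultaneously gives x_1 = 4, x_2 = 5.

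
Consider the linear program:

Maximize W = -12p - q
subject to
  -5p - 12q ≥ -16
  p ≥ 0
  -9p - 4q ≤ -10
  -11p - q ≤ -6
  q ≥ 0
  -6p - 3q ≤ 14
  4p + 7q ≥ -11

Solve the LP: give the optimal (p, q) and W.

p = 7/11, q = 47/44, maximum W = -383/44

Feasible corners and W = -12p - q:
  (7/11, 47/44) → W = -383/44
  (16/5, 0) → W = -192/5
  (10/9, 0) → W = -40/3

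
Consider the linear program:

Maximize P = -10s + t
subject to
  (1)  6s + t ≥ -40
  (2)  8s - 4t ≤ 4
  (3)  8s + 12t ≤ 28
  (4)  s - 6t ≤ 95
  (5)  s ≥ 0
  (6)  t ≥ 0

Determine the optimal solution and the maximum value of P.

Extreme points and P = -10s + t:
  (5/4, 3/2) → P = -11
  (1/2, 0) → P = -5
  (0, 7/3) → P = 7/3
  (0, 0) → P = 0

s = 0, t = 7/3, maximum P = 7/3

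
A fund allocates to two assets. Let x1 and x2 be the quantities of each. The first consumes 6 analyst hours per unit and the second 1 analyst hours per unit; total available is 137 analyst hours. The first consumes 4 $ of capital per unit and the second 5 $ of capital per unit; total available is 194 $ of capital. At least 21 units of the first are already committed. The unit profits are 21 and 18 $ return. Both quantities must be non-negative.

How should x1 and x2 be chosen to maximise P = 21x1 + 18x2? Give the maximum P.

Vertices and P = 21x1 + 18x2:
  (137/6, 0) → P = 959/2
  (21, 0) → P = 441
  (21, 11) → P = 639

x1 = 21, x2 = 11, maximum P = 639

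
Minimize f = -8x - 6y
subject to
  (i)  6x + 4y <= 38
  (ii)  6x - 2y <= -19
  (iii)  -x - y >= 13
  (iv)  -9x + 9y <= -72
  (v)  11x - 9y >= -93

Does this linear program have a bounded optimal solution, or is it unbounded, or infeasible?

bounded optimum

Vertices and f = -8x - 6y:
  (-35/4, -67/4) → f = 341/2
  (-165/2, -181/2) → f = 1203
The feasible region has finitely many vertices and no improving ray; the minimum is 341/2 at (-35/4, -67/4).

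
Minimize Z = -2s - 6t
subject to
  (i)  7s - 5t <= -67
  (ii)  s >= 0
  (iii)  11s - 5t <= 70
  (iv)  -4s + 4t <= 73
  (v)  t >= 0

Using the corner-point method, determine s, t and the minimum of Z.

Vertices and Z = -2s - 6t:
  (0, 67/5) → Z = -402/5
  (97/8, 243/8) → Z = -413/2
  (0, 73/4) → Z = -219/2

s = 97/8, t = 243/8, minimum Z = -413/2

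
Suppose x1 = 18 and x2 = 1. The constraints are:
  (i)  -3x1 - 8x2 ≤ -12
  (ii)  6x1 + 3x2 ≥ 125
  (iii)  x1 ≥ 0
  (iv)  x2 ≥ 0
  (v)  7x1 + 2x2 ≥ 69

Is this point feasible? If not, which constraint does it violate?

Constraint (ii): 6x1 + 3x2 = 111, which is not ≥ 125. All other constraints are satisfied.

not feasible — violates (ii)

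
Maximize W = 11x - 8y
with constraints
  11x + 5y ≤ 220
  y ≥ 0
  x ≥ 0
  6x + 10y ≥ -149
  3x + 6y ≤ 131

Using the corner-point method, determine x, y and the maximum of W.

x = 20, y = 0, maximum W = 220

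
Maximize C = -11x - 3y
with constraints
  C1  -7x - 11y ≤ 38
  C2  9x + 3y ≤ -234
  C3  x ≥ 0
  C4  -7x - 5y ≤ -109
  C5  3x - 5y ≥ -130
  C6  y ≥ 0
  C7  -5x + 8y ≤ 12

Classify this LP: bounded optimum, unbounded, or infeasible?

The boundaries -7x - 5y = -109 and y = 0 meet at (109/7, 0), but that point violates 9x + 3y ≤ -234. Every candidate vertex is excluded by some other constraint, so the feasible region is empty.

infeasible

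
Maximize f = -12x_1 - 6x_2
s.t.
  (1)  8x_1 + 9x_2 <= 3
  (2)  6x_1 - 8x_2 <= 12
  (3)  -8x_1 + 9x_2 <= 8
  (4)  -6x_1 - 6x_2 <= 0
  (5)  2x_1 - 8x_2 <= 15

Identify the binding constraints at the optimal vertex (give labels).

Corner points and f = -12x_1 - 6x_2:
  (66/59, -39/59) → f = -558/59
  (-5/16, 11/18) → f = 1/12
  (6/7, -6/7) → f = -36/7
  (-8/17, 8/17) → f = 48/17

The maximum is at (-8/17, 8/17). Substituting into each constraint, equality holds for (3) and (4); the remaining constraints have slack.

(3) and (4)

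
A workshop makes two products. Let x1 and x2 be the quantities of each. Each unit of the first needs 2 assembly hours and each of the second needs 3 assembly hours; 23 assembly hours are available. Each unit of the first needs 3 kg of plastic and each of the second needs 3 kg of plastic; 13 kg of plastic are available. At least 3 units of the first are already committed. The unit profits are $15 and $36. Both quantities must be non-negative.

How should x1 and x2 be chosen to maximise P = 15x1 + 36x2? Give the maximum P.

x1 = 3, x2 = 4/3, maximum P = 93

Vertices and P = 15x1 + 36x2:
  (13/3, 0) → P = 65
  (3, 0) → P = 45
  (3, 4/3) → P = 93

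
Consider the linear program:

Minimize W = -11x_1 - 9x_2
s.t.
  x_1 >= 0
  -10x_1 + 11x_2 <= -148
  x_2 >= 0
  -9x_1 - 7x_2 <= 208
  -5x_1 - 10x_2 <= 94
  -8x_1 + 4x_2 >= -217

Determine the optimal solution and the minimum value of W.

x_1 = 1795/48, x_2 = 493/24, minimum W = -28619/48

The optimum lies where -10x_1 + 11x_2 = -148 and -8x_1 + 4x_2 = -217.
Solving simultaneously gives x_1 = 1795/48, x_2 = 493/24.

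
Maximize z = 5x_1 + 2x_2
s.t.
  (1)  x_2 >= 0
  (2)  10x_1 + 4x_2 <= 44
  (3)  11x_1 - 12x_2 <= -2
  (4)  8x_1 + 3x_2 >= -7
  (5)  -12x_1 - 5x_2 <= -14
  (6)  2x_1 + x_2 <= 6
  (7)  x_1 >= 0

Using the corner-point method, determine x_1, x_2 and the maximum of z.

Feasible corners and z = 5x_1 + 2x_2:
  (158/199, 178/199) → z = 1146/199
  (2, 2) → z = 14
  (0, 14/5) → z = 28/5
  (0, 6) → z = 12

The binding constraints are 11x_1 - 12x_2 = -2 and 2x_1 + x_2 = 6.
Solving simultaneously gives x_1 = 2, x_2 = 2.

x_1 = 2, x_2 = 2, maximum z = 14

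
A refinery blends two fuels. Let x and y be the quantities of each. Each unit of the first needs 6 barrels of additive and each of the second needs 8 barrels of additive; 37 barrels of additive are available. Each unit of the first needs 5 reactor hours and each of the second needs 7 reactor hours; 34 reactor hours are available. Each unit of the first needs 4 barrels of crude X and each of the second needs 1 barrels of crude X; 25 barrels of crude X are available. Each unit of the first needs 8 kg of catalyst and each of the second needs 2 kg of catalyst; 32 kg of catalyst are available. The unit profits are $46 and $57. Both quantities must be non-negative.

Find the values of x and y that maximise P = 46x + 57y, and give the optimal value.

x = 7/2, y = 2, maximum P = 275

Corner points and P = 46x + 57y:
  (0, 0) → P = 0
  (0, 37/8) → P = 2109/8
  (4, 0) → P = 184
  (7/2, 2) → P = 275

The binding constraints are 6x + 8y = 37 and 8x + 2y = 32.
Solving simultaneously gives x = 7/2, y = 2.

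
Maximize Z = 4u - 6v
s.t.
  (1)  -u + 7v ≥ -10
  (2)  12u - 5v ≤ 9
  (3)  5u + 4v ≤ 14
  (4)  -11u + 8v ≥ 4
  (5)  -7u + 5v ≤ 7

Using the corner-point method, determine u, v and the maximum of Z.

Corner points and Z = 4u - 6v:
  (-36/23, -38/23) → Z = 84/23
  (-9/4, -7/4) → Z = 3/2
  (8/7, 29/14) → Z = -55/7
  (42/53, 133/53) → Z = -630/53

u = -36/23, v = -38/23, maximum Z = 84/23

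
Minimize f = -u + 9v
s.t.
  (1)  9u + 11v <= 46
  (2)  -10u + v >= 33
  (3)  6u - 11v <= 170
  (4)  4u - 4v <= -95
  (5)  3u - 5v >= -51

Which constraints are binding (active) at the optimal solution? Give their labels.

Corner points and f = -u + 9v:
  (-345/4, -125/2) → f = -1905/4
  (-1411/3, -272) → f = -5933/3
  (-271/8, -81/8) → f = -229/4

The minimum is at (-1411/3, -272). Substituting into each constraint, equality holds for (3) and (5); the remaining constraints have slack.

(3) and (5)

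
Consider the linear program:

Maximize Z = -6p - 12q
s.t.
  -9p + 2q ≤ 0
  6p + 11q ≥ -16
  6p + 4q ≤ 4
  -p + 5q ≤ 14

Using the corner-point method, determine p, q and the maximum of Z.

p = 18/7, q = -20/7, maximum Z = 132/7

Extreme points and Z = -6p - 12q:
  (-32/111, -48/37) → Z = 640/37
  (1/6, 3/4) → Z = -10
  (18/7, -20/7) → Z = 132/7

The optimum lies where 6p + 11q = -16 and 6p + 4q = 4.
Solving simultaneously gives p = 18/7, q = -20/7.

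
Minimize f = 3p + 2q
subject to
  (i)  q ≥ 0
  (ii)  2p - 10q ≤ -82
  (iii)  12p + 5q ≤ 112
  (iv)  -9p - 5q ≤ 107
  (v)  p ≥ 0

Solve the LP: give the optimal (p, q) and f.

p = 0, q = 41/5, minimum f = 82/5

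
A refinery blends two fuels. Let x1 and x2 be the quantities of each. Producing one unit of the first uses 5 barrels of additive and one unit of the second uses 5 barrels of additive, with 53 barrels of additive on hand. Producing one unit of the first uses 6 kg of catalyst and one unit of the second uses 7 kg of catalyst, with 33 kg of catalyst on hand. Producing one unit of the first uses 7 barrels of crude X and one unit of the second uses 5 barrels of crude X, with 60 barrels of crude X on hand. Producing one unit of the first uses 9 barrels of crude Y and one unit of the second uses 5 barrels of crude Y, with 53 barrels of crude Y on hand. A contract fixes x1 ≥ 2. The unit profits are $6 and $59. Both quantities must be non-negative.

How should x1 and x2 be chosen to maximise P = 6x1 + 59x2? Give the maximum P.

x1 = 2, x2 = 3, maximum P = 189

The optimum lies where 6x1 + 7x2 = 33 and x1 = 2.
Solving simultaneously gives x1 = 2, x2 = 3.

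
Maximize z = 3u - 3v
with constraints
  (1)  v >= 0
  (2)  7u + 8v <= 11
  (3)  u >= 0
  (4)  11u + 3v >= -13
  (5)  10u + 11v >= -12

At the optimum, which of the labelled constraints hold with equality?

Feasible corners and z = 3u - 3v:
  (11/7, 0) → z = 33/7
  (0, 0) → z = 0
  (0, 11/8) → z = -33/8

The maximum is at (11/7, 0). Substituting into each constraint, equality holds for (1) and (2); the remaining constraints have slack.

(1) and (2)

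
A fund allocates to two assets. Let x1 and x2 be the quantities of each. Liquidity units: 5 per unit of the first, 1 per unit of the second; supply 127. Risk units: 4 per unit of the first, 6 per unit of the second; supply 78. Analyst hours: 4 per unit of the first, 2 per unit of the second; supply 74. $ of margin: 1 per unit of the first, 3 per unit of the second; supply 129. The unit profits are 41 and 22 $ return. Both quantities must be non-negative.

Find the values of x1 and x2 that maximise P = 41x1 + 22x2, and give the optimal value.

x1 = 18, x2 = 1, maximum P = 760

Vertices and P = 41x1 + 22x2:
  (0, 0) → P = 0
  (0, 13) → P = 286
  (37/2, 0) → P = 1517/2
  (18, 1) → P = 760

The optimum lies where 4x1 + 6x2 = 78 and 4x1 + 2x2 = 74.
Solving simultaneously gives x1 = 18, x2 = 1.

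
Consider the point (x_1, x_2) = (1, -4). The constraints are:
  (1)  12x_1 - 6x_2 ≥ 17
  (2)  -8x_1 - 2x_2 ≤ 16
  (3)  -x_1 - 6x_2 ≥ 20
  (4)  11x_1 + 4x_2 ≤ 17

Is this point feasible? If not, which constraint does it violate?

feasible

(1): 36 ≥ 17 ✓
(2): 0 ≤ 16 ✓
(3): 23 ≥ 20 ✓
(4): -5 ≤ 17 ✓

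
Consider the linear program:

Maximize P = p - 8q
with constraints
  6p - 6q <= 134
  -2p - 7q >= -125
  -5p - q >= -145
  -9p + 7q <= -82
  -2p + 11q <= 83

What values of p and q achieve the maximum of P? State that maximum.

p = -223/6, q = -119/2, maximum P = 2633/6

Extreme points and P = p - 8q:
  (251/9, 50/9) → P = -149/9
  (-223/6, -119/2) → P = 2633/6
  (890/33, 335/33) → P = -1790/33
  (397/18, 104/9) → P = -1267/18
  (1483/85, 911/85) → P = -1161/17

The binding constraints are 6p - 6q = 134 and -9p + 7q = -82.
Solving simultaneously gives p = -223/6, q = -119/2.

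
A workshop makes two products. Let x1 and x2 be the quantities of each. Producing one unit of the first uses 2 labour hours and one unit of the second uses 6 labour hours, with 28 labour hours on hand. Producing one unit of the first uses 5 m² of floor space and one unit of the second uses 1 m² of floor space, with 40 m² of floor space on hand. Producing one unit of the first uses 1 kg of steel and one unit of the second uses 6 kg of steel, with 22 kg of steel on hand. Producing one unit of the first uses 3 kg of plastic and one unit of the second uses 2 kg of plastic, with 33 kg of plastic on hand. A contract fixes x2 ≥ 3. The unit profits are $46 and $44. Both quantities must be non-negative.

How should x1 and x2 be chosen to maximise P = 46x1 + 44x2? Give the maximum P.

Corner points and P = 46x1 + 44x2:
  (0, 11/3) → P = 484/3
  (0, 3) → P = 132
  (4, 3) → P = 316

The binding constraints are x1 + 6x2 = 22 and x2 = 3.
Solving simultaneously gives x1 = 4, x2 = 3.

x1 = 4, x2 = 3, maximum P = 316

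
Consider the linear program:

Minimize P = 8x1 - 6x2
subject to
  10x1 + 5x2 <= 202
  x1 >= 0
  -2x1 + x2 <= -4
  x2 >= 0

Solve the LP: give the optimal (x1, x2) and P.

x1 = 111/10, x2 = 91/5, minimum P = -102/5

Extreme points and P = 8x1 - 6x2:
  (111/10, 91/5) → P = -102/5
  (101/5, 0) → P = 808/5
  (2, 0) → P = 16

The binding constraints are 10x1 + 5x2 = 202 and -2x1 + x2 = -4.
Solving simultaneously gives x1 = 111/10, x2 = 91/5.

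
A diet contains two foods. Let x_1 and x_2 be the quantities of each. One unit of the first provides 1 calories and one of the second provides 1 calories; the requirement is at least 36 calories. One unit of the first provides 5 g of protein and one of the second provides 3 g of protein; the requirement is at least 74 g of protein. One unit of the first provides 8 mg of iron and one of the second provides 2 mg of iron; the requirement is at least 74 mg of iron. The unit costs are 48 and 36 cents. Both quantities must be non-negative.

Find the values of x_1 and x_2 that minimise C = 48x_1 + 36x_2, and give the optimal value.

x_1 = 1/3, x_2 = 107/3, minimum C = 1300

Extreme points and C = 48x_1 + 36x_2:
  (0, 37) → C = 1332
  (36, 0) → C = 1728
  (1/3, 107/3) → C = 1300
The feasible region is unbounded (it extends along (0, 1), (1, 0)), but C strictly increases along every unbounded feasible direction, so there is no improving ray and the minimum is attained at a vertex.

The optimum lies where x_1 + x_2 = 36 and 8x_1 + 2x_2 = 74.
Solving simultaneously gives x_1 = 1/3, x_2 = 107/3.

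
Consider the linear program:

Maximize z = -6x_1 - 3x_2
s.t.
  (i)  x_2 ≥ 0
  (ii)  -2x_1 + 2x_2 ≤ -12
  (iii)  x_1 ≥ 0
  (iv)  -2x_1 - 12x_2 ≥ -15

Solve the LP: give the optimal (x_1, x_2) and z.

x_1 = 6, x_2 = 0, maximum z = -36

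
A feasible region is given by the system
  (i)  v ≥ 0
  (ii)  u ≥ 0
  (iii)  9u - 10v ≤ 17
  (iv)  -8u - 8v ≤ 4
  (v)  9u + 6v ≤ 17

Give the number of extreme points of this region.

3

The feasible vertices (each the meet of two boundaries and inside every other half-plane) are:
  (0, 0)
  (17/9, 0)
  (0, 17/6)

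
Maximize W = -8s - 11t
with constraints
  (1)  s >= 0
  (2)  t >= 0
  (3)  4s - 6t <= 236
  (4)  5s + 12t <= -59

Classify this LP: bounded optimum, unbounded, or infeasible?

The boundaries s = 0 and t = 0 meet at (0, 0), but that point violates 5s + 12t ≤ -59. Every candidate vertex is excluded by some other constraint, so the feasible region is empty.

infeasible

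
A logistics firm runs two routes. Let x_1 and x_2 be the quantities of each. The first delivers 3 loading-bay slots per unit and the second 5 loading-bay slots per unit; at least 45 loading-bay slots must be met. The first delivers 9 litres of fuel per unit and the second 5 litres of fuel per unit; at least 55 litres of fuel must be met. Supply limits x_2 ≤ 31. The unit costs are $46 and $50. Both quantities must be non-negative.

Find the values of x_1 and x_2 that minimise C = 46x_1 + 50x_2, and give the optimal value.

x_1 = 5/3, x_2 = 8, minimum C = 1430/3

Vertices and C = 46x_1 + 50x_2:
  (0, 11) → C = 550
  (0, 31) → C = 1550
  (15, 0) → C = 690
  (5/3, 8) → C = 1430/3
The feasible region is unbounded (it extends along (1, 0)), but C strictly increases along every unbounded feasible direction, so there is no improving ray and the minimum is attained at a vertex.

At the optimal vertex, 3x_1 + 5x_2 = 45 and 9x_1 + 5x_2 = 55.
Solving simultaneously gives x_1 = 5/3, x_2 = 8.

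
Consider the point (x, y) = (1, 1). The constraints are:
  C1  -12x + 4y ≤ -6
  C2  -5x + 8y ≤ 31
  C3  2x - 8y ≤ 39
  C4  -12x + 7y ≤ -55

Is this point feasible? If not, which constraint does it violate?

Constraint C4: -12x + 7y = -5, which is not ≤ -55. All other constraints are satisfied.

not feasible — violates C4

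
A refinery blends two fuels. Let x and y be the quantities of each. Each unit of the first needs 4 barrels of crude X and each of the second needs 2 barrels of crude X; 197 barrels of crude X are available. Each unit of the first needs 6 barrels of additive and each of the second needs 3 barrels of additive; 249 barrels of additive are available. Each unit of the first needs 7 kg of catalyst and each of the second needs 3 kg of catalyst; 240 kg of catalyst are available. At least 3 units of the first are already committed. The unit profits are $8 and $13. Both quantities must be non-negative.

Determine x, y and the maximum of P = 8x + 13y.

Extreme points and P = 8x + 13y:
  (240/7, 0) → P = 1920/7
  (3, 0) → P = 24
  (3, 73) → P = 973

The binding constraints are 7x + 3y = 240 and x = 3.
Solving simultaneously gives x = 3, y = 73.

x = 3, y = 73, maximum P = 973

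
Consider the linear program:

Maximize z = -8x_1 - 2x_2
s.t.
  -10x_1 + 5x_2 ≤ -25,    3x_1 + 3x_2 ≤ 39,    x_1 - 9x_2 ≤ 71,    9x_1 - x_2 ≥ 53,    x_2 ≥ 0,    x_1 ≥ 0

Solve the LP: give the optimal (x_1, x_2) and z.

x_1 = 53/9, x_2 = 0, maximum z = -424/9

Extreme points and z = -8x_1 - 2x_2:
  (33/5, 32/5) → z = -328/5
  (13, 0) → z = -104
  (53/9, 0) → z = -424/9

At the optimal vertex, 9x_1 - x_2 = 53 and x_2 = 0.
Solving simultaneously gives x_1 = 53/9, x_2 = 0.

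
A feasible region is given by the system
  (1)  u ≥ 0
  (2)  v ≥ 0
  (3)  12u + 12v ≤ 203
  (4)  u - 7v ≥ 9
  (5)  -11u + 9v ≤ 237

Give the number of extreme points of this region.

Pairwise boundary intersections that survive every other constraint:
  (203/12, 0)
  (9, 0)
  (1529/96, 95/96)

3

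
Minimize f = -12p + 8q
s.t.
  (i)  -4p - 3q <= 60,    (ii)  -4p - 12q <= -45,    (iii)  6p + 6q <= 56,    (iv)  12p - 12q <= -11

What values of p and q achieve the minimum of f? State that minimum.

p = 101/24, q = 41/8, minimum f = -19/2

Feasible corners and f = -12p + 8q:
  (-95/4, 35/3) → f = 1135/3
  (-88, 292/3) → f = 5504/3
  (17/8, 73/24) → f = -7/6
  (101/24, 41/8) → f = -19/2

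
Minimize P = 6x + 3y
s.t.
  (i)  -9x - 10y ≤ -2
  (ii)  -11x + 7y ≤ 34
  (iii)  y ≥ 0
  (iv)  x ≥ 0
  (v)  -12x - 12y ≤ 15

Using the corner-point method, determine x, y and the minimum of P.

Corner points and P = 6x + 3y:
  (2/9, 0) → P = 4/3
  (0, 1/5) → P = 3/5
  (0, 34/7) → P = 102/7
The feasible region is unbounded (it extends along (1, 0), (7, 11)), but P strictly increases along every unbounded feasible direction, so there is no improving ray and the minimum is attained at a vertex.

The optimum lies where -9x - 10y = -2 and x = 0.
Solving simultaneously gives x = 0, y = 1/5.

x = 0, y = 1/5, minimum P = 3/5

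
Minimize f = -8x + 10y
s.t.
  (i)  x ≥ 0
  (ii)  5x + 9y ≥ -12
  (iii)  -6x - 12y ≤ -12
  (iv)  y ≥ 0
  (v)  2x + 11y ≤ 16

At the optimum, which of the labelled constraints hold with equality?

Feasible corners and f = -8x + 10y:
  (0, 1) → f = 10
  (0, 16/11) → f = 160/11
  (2, 0) → f = -16
  (8, 0) → f = -64

The minimum is at (8, 0). Substituting into each constraint, equality holds for (iv) and (v); the remaining constraints have slack.

(iv) and (v)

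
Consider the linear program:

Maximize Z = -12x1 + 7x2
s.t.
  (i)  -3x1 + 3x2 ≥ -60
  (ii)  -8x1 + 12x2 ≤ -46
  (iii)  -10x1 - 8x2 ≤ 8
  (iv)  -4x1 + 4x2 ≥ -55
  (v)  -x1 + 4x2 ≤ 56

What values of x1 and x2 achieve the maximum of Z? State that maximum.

Feasible corners and Z = -12x1 + 7x2:
  (34/23, -131/46) → Z = -1733/46
  (119/4, 16) → Z = -245
  (17/3, -97/12) → Z = -1495/12

x1 = 34/23, x2 = -131/46, maximum Z = -1733/46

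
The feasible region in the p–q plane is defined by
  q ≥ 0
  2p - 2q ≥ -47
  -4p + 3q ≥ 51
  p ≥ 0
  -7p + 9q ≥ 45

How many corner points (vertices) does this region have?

Intersecting each pair of boundary lines and keeping only the points that satisfy every inequality leaves:
  (39/2, 43)
  (0, 47/2)
  (0, 17)

3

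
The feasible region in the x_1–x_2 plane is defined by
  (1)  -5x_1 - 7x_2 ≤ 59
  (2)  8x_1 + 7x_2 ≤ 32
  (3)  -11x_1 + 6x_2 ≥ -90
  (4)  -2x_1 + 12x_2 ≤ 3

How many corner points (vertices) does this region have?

Pairwise boundary intersections that survive every other constraint:
  (276/107, -1099/107)
  (-729/74, -103/74)
  (822/125, -368/125)
  (33/10, 4/5)

4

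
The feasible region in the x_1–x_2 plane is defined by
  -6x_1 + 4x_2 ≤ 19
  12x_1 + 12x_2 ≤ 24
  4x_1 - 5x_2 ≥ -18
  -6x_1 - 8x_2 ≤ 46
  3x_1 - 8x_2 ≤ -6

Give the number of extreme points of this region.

4

Of the 10 pairwise boundary intersections, those satisfying every inequality are:
  (-23/14, 16/7)
  (-32/9, -7/12)
  (-8/9, 26/9)
  (10/11, 12/11)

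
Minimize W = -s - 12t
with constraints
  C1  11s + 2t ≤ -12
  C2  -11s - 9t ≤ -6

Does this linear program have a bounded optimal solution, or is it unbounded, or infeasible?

unbounded

From the feasible point (-120/77, 18/7), moving in the direction (-2, 11) keeps every constraint satisfied while W decreases without bound.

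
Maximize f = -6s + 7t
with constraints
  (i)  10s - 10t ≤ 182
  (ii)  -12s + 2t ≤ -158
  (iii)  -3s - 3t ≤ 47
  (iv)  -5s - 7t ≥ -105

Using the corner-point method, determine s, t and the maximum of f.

s = 14, t = 5, maximum f = -49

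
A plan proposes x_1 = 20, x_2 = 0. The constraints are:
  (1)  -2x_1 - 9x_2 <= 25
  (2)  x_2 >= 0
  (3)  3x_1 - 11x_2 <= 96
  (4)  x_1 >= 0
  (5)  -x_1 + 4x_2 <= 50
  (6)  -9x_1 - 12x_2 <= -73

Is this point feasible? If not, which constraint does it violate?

(1): -40 ≤ 25 ✓
(2): 0 ≥ 0 ✓
(3): 60 ≤ 96 ✓
(4): 20 ≥ 0 ✓
(5): -20 ≤ 50 ✓
(6): -180 ≤ -73 ✓

feasible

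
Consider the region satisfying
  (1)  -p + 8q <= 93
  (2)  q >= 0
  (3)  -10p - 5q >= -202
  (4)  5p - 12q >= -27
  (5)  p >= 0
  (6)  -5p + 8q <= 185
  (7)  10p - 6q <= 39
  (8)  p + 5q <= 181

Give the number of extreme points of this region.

4

Pairwise boundary intersections that survive every other constraint:
  (0, 0)
  (39/10, 0)
  (0, 9/4)
  (7, 31/6)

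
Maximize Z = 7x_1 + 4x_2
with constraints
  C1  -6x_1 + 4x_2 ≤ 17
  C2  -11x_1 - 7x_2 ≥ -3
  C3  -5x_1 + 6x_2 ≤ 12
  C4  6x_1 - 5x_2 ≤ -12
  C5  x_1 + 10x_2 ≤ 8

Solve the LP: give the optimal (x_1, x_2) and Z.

Feasible corners and Z = 7x_1 + 4x_2:
  (-27/8, -13/16) → Z = -215/8
  (-37/6, -5) → Z = -379/6
  (-9/7, 13/14) → Z = -37/7
  (-16/13, 12/13) → Z = -64/13

The optimum lies where 6x_1 - 5x_2 = -12 and x_1 + 10x_2 = 8.
Solving simultaneously gives x_1 = -16/13, x_2 = 12/13.

x_1 = -16/13, x_2 = 12/13, maximum Z = -64/13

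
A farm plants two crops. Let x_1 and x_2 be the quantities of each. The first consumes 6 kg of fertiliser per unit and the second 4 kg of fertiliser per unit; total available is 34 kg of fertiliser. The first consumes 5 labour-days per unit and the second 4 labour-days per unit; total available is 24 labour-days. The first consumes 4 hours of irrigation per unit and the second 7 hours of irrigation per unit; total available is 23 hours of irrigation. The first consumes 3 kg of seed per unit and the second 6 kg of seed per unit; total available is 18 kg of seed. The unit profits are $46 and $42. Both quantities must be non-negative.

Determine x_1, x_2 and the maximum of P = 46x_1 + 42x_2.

Feasible corners and P = 46x_1 + 42x_2:
  (0, 0) → P = 0
  (0, 3) → P = 126
  (24/5, 0) → P = 1104/5
  (4, 1) → P = 226

x_1 = 4, x_2 = 1, maximum P = 226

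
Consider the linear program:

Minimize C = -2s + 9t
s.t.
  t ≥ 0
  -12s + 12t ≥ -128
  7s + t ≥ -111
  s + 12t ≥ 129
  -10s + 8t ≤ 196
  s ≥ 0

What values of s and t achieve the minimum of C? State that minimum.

s = 257/13, t = 355/39, minimum C = 551/13

Vertices and C = -2s + 9t:
  (257/13, 355/39) → C = 551/13
  (0, 43/4) → C = 387/4
  (0, 49/2) → C = 441/2
The feasible region is unbounded (it extends along (4, 5), (1, 1)), but C strictly increases along every unbounded feasible direction, so there is no improving ray and the minimum is attained at a vertex.

The binding constraints are -12s + 12t = -128 and s + 12t = 129.
Solving simultaneously gives s = 257/13, t = 355/39.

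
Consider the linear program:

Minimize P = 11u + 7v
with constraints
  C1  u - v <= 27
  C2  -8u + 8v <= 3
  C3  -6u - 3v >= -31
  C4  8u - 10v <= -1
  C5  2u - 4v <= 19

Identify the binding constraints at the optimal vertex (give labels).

Corner points and P = 11u + 7v:
  (239/72, 133/36) → P = 499/8
  (-11/8, -1) → P = -177/8
  (307/84, 127/42) → P = 5155/84

The minimum is at (-11/8, -1). Substituting into each constraint, equality holds for C2 and C4; the remaining constraints have slack.

C2 and C4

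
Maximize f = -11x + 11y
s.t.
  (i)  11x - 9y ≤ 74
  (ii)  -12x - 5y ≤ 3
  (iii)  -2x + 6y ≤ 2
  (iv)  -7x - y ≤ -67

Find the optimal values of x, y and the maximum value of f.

Vertices and f = -11x + 11y:
  (77/8, 85/24) → f = -803/12
  (677/74, 219/74) → f = -2519/37
  (100/11, 37/11) → f = -63

The binding constraints are -2x + 6y = 2 and -7x - y = -67.
Solving simultaneously gives x = 100/11, y = 37/11.

x = 100/11, y = 37/11, maximum f = -63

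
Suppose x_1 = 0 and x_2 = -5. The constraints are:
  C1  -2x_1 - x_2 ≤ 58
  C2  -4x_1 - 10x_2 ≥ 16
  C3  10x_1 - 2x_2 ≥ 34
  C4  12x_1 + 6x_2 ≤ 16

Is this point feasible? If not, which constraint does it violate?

not feasible — violates C3

Constraint C3: 10x_1 - 2x_2 = 10, which is not ≥ 34. All other constraints are satisfied.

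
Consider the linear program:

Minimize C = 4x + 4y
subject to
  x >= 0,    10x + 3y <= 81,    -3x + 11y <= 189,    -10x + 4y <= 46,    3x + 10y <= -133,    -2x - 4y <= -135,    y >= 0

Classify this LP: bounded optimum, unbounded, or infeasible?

The boundaries -2x - 4y = -135 and y = 0 meet at (135/2, 0), but that point violates 10x + 3y ≤ 81. Every candidate vertex is excluded by some other constraint, so the feasible region is empty.

infeasible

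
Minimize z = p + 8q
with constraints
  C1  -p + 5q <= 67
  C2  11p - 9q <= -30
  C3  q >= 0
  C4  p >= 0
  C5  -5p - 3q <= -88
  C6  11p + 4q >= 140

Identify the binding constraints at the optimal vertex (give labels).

C2 and C5

Corner points and z = p + 8q:
  (453/46, 707/46) → z = 6109/46
  (239/28, 423/28) → z = 3623/28
  (9, 43/3) → z = 371/3

The minimum is at (9, 43/3). Substituting into each constraint, equality holds for C2 and C5; the remaining constraints have slack.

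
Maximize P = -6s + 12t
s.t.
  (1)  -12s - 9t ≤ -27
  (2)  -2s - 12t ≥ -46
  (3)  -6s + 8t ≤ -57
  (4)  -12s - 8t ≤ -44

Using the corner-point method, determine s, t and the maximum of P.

The feasible region is unbounded (it extends along (3, -4), (6, -1)), but P strictly decreases along every unbounded feasible direction, so there is no improving ray and the maximum is attained at a vertex.

At the optimal vertex, -2s - 12t = -46 and -6s + 8t = -57.
Solving simultaneously gives s = 263/22, t = 81/44.

s = 263/22, t = 81/44, maximum P = -546/11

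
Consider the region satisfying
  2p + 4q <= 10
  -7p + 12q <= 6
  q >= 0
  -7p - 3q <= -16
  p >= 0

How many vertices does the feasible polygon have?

4

The feasible vertices (each the meet of two boundaries and inside every other half-plane) are:
  (24/13, 41/26)
  (5, 0)
  (58/35, 22/15)
  (16/7, 0)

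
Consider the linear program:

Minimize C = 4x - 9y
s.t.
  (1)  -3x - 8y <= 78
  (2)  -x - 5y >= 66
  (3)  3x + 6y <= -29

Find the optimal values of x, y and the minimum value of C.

Feasible corners and C = 4x - 9y:
  (138/7, -120/7) → C = 1632/7
  (118/3, -49/2) → C = 2267/6
  (251/9, -169/9) → C = 2525/9

The optimum lies where -3x - 8y = 78 and -x - 5y = 66.
Solving simultaneously gives x = 138/7, y = -120/7.

x = 138/7, y = -120/7, minimum C = 1632/7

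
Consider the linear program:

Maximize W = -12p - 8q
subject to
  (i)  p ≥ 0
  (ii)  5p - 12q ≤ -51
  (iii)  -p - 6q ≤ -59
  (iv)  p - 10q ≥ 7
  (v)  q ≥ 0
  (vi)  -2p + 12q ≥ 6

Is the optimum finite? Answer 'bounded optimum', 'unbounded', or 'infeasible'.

The boundaries p = 0 and -p - 6q = -59 meet at (0, 59/6), but that point violates p - 10q ≥ 7. Every candidate vertex is excluded by some other constraint, so the feasible region is empty.

infeasible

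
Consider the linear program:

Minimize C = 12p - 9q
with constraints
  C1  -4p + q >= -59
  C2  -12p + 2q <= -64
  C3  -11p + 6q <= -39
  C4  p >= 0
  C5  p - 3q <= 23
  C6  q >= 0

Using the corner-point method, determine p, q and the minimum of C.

Feasible corners and C = 12p - 9q:
  (315/13, 493/13) → C = -657/13
  (59/4, 0) → C = 177
  (153/25, 118/25) → C = 774/25
  (16/3, 0) → C = 64

p = 315/13, q = 493/13, minimum C = -657/13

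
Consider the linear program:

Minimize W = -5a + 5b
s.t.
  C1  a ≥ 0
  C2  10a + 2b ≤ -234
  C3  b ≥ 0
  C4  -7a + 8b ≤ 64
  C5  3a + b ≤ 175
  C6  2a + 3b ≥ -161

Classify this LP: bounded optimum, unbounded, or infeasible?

infeasible

The boundaries a = 0 and b = 0 meet at (0, 0), but that point violates 10a + 2b ≤ -234. Every candidate vertex is excluded by some other constraint, so the feasible region is empty.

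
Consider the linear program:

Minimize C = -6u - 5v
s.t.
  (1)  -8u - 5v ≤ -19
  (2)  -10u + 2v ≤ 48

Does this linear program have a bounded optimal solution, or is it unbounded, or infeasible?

From the feasible point (-101/33, 287/33), moving in the direction (2, 10) keeps every constraint satisfied while C decreases without bound.

unbounded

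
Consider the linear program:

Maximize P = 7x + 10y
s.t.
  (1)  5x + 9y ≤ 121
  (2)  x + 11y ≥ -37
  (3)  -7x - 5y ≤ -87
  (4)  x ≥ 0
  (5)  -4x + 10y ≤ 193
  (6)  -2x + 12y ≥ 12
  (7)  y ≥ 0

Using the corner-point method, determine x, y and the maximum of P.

Feasible corners and P = 7x + 10y:
  (89/19, 206/19) → P = 2683/19
  (224/13, 151/39) → P = 478/3
  (492/47, 129/47) → P = 4734/47

At the optimal vertex, 5x + 9y = 121 and -2x + 12y = 12.
Solving simultaneously gives x = 224/13, y = 151/39.

x = 224/13, y = 151/39, maximum P = 478/3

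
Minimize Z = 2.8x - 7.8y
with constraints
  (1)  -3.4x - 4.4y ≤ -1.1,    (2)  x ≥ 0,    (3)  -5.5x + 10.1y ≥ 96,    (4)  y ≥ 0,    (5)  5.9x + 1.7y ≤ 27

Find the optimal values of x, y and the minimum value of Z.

Corner points and Z = 2.8x - 7.8y:
  (0, 960/101) → Z = -7488/101
  (0, 270/17) → Z = -2106/17
  (1825/1149, 11915/1149) → Z = -87827/1149

The binding constraints are x = 0 and 5.9x + 1.7y = 27.
Solving simultaneously gives x = 0, y = 270/17.

x = 0, y = 270/17, minimum Z = -2106/17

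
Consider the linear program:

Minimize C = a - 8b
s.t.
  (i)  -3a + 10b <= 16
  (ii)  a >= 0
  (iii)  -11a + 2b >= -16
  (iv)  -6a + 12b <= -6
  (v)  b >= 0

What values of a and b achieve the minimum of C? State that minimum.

a = 3/2, b = 1/4, minimum C = -1/2

Vertices and C = a - 8b:
  (3/2, 1/4) → C = -1/2
  (16/11, 0) → C = 16/11
  (1, 0) → C = 1

At the optimal vertex, -11a + 2b = -16 and -6a + 12b = -6.
Solving simultaneously gives a = 3/2, b = 1/4.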